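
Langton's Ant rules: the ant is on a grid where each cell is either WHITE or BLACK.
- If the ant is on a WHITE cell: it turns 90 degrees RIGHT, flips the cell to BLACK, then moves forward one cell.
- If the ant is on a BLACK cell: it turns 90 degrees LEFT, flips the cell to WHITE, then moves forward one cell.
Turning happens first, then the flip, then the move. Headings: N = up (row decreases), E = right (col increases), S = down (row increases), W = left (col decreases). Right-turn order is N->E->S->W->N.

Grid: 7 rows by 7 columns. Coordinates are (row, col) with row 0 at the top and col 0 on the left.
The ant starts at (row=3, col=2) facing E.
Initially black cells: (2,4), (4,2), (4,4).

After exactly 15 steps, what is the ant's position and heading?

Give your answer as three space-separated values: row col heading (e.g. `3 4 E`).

Answer: 3 5 N

Derivation:
Step 1: on WHITE (3,2): turn R to S, flip to black, move to (4,2). |black|=4
Step 2: on BLACK (4,2): turn L to E, flip to white, move to (4,3). |black|=3
Step 3: on WHITE (4,3): turn R to S, flip to black, move to (5,3). |black|=4
Step 4: on WHITE (5,3): turn R to W, flip to black, move to (5,2). |black|=5
Step 5: on WHITE (5,2): turn R to N, flip to black, move to (4,2). |black|=6
Step 6: on WHITE (4,2): turn R to E, flip to black, move to (4,3). |black|=7
Step 7: on BLACK (4,3): turn L to N, flip to white, move to (3,3). |black|=6
Step 8: on WHITE (3,3): turn R to E, flip to black, move to (3,4). |black|=7
Step 9: on WHITE (3,4): turn R to S, flip to black, move to (4,4). |black|=8
Step 10: on BLACK (4,4): turn L to E, flip to white, move to (4,5). |black|=7
Step 11: on WHITE (4,5): turn R to S, flip to black, move to (5,5). |black|=8
Step 12: on WHITE (5,5): turn R to W, flip to black, move to (5,4). |black|=9
Step 13: on WHITE (5,4): turn R to N, flip to black, move to (4,4). |black|=10
Step 14: on WHITE (4,4): turn R to E, flip to black, move to (4,5). |black|=11
Step 15: on BLACK (4,5): turn L to N, flip to white, move to (3,5). |black|=10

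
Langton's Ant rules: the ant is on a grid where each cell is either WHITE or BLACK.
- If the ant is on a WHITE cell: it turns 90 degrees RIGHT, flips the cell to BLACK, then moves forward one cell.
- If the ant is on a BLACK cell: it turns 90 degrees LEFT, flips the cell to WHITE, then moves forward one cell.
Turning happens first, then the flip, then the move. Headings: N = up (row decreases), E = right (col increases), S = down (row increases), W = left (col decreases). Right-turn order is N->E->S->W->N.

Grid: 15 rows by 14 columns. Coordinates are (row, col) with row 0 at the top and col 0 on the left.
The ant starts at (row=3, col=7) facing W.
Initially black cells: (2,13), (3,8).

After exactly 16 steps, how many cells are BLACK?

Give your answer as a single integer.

Answer: 8

Derivation:
Step 1: on WHITE (3,7): turn R to N, flip to black, move to (2,7). |black|=3
Step 2: on WHITE (2,7): turn R to E, flip to black, move to (2,8). |black|=4
Step 3: on WHITE (2,8): turn R to S, flip to black, move to (3,8). |black|=5
Step 4: on BLACK (3,8): turn L to E, flip to white, move to (3,9). |black|=4
Step 5: on WHITE (3,9): turn R to S, flip to black, move to (4,9). |black|=5
Step 6: on WHITE (4,9): turn R to W, flip to black, move to (4,8). |black|=6
Step 7: on WHITE (4,8): turn R to N, flip to black, move to (3,8). |black|=7
Step 8: on WHITE (3,8): turn R to E, flip to black, move to (3,9). |black|=8
Step 9: on BLACK (3,9): turn L to N, flip to white, move to (2,9). |black|=7
Step 10: on WHITE (2,9): turn R to E, flip to black, move to (2,10). |black|=8
Step 11: on WHITE (2,10): turn R to S, flip to black, move to (3,10). |black|=9
Step 12: on WHITE (3,10): turn R to W, flip to black, move to (3,9). |black|=10
Step 13: on WHITE (3,9): turn R to N, flip to black, move to (2,9). |black|=11
Step 14: on BLACK (2,9): turn L to W, flip to white, move to (2,8). |black|=10
Step 15: on BLACK (2,8): turn L to S, flip to white, move to (3,8). |black|=9
Step 16: on BLACK (3,8): turn L to E, flip to white, move to (3,9). |black|=8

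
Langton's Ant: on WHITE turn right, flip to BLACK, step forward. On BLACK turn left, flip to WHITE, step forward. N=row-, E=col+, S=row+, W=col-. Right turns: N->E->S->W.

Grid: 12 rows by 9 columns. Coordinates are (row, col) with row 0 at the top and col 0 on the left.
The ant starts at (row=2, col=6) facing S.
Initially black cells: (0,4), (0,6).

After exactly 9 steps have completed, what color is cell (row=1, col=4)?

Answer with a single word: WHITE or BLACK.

Answer: WHITE

Derivation:
Step 1: on WHITE (2,6): turn R to W, flip to black, move to (2,5). |black|=3
Step 2: on WHITE (2,5): turn R to N, flip to black, move to (1,5). |black|=4
Step 3: on WHITE (1,5): turn R to E, flip to black, move to (1,6). |black|=5
Step 4: on WHITE (1,6): turn R to S, flip to black, move to (2,6). |black|=6
Step 5: on BLACK (2,6): turn L to E, flip to white, move to (2,7). |black|=5
Step 6: on WHITE (2,7): turn R to S, flip to black, move to (3,7). |black|=6
Step 7: on WHITE (3,7): turn R to W, flip to black, move to (3,6). |black|=7
Step 8: on WHITE (3,6): turn R to N, flip to black, move to (2,6). |black|=8
Step 9: on WHITE (2,6): turn R to E, flip to black, move to (2,7). |black|=9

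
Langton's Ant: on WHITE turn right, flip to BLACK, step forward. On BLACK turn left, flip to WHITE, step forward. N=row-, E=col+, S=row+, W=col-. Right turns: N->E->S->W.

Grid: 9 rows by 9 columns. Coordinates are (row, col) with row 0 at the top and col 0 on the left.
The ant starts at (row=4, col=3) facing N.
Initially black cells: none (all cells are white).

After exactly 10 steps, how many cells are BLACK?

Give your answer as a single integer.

Step 1: on WHITE (4,3): turn R to E, flip to black, move to (4,4). |black|=1
Step 2: on WHITE (4,4): turn R to S, flip to black, move to (5,4). |black|=2
Step 3: on WHITE (5,4): turn R to W, flip to black, move to (5,3). |black|=3
Step 4: on WHITE (5,3): turn R to N, flip to black, move to (4,3). |black|=4
Step 5: on BLACK (4,3): turn L to W, flip to white, move to (4,2). |black|=3
Step 6: on WHITE (4,2): turn R to N, flip to black, move to (3,2). |black|=4
Step 7: on WHITE (3,2): turn R to E, flip to black, move to (3,3). |black|=5
Step 8: on WHITE (3,3): turn R to S, flip to black, move to (4,3). |black|=6
Step 9: on WHITE (4,3): turn R to W, flip to black, move to (4,2). |black|=7
Step 10: on BLACK (4,2): turn L to S, flip to white, move to (5,2). |black|=6

Answer: 6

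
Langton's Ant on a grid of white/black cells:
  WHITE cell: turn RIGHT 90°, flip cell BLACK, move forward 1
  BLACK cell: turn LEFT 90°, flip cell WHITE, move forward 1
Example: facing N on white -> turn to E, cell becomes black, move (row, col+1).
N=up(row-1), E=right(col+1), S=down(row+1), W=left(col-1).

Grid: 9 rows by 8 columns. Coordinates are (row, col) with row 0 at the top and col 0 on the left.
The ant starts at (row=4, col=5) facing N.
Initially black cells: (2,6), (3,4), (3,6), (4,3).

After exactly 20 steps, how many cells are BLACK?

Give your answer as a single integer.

Answer: 10

Derivation:
Step 1: on WHITE (4,5): turn R to E, flip to black, move to (4,6). |black|=5
Step 2: on WHITE (4,6): turn R to S, flip to black, move to (5,6). |black|=6
Step 3: on WHITE (5,6): turn R to W, flip to black, move to (5,5). |black|=7
Step 4: on WHITE (5,5): turn R to N, flip to black, move to (4,5). |black|=8
Step 5: on BLACK (4,5): turn L to W, flip to white, move to (4,4). |black|=7
Step 6: on WHITE (4,4): turn R to N, flip to black, move to (3,4). |black|=8
Step 7: on BLACK (3,4): turn L to W, flip to white, move to (3,3). |black|=7
Step 8: on WHITE (3,3): turn R to N, flip to black, move to (2,3). |black|=8
Step 9: on WHITE (2,3): turn R to E, flip to black, move to (2,4). |black|=9
Step 10: on WHITE (2,4): turn R to S, flip to black, move to (3,4). |black|=10
Step 11: on WHITE (3,4): turn R to W, flip to black, move to (3,3). |black|=11
Step 12: on BLACK (3,3): turn L to S, flip to white, move to (4,3). |black|=10
Step 13: on BLACK (4,3): turn L to E, flip to white, move to (4,4). |black|=9
Step 14: on BLACK (4,4): turn L to N, flip to white, move to (3,4). |black|=8
Step 15: on BLACK (3,4): turn L to W, flip to white, move to (3,3). |black|=7
Step 16: on WHITE (3,3): turn R to N, flip to black, move to (2,3). |black|=8
Step 17: on BLACK (2,3): turn L to W, flip to white, move to (2,2). |black|=7
Step 18: on WHITE (2,2): turn R to N, flip to black, move to (1,2). |black|=8
Step 19: on WHITE (1,2): turn R to E, flip to black, move to (1,3). |black|=9
Step 20: on WHITE (1,3): turn R to S, flip to black, move to (2,3). |black|=10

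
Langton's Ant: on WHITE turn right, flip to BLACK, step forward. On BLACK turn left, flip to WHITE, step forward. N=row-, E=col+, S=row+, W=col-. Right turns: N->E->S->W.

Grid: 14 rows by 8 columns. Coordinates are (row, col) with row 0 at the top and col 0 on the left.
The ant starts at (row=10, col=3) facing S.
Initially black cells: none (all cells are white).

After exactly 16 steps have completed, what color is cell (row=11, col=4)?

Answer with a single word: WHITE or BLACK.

Step 1: on WHITE (10,3): turn R to W, flip to black, move to (10,2). |black|=1
Step 2: on WHITE (10,2): turn R to N, flip to black, move to (9,2). |black|=2
Step 3: on WHITE (9,2): turn R to E, flip to black, move to (9,3). |black|=3
Step 4: on WHITE (9,3): turn R to S, flip to black, move to (10,3). |black|=4
Step 5: on BLACK (10,3): turn L to E, flip to white, move to (10,4). |black|=3
Step 6: on WHITE (10,4): turn R to S, flip to black, move to (11,4). |black|=4
Step 7: on WHITE (11,4): turn R to W, flip to black, move to (11,3). |black|=5
Step 8: on WHITE (11,3): turn R to N, flip to black, move to (10,3). |black|=6
Step 9: on WHITE (10,3): turn R to E, flip to black, move to (10,4). |black|=7
Step 10: on BLACK (10,4): turn L to N, flip to white, move to (9,4). |black|=6
Step 11: on WHITE (9,4): turn R to E, flip to black, move to (9,5). |black|=7
Step 12: on WHITE (9,5): turn R to S, flip to black, move to (10,5). |black|=8
Step 13: on WHITE (10,5): turn R to W, flip to black, move to (10,4). |black|=9
Step 14: on WHITE (10,4): turn R to N, flip to black, move to (9,4). |black|=10
Step 15: on BLACK (9,4): turn L to W, flip to white, move to (9,3). |black|=9
Step 16: on BLACK (9,3): turn L to S, flip to white, move to (10,3). |black|=8

Answer: BLACK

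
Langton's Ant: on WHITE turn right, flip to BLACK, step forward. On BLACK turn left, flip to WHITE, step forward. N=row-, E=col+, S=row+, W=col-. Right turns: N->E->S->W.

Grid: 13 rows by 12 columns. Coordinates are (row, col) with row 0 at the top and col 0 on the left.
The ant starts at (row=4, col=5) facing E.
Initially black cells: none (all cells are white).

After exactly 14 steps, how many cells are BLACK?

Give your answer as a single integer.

Answer: 10

Derivation:
Step 1: on WHITE (4,5): turn R to S, flip to black, move to (5,5). |black|=1
Step 2: on WHITE (5,5): turn R to W, flip to black, move to (5,4). |black|=2
Step 3: on WHITE (5,4): turn R to N, flip to black, move to (4,4). |black|=3
Step 4: on WHITE (4,4): turn R to E, flip to black, move to (4,5). |black|=4
Step 5: on BLACK (4,5): turn L to N, flip to white, move to (3,5). |black|=3
Step 6: on WHITE (3,5): turn R to E, flip to black, move to (3,6). |black|=4
Step 7: on WHITE (3,6): turn R to S, flip to black, move to (4,6). |black|=5
Step 8: on WHITE (4,6): turn R to W, flip to black, move to (4,5). |black|=6
Step 9: on WHITE (4,5): turn R to N, flip to black, move to (3,5). |black|=7
Step 10: on BLACK (3,5): turn L to W, flip to white, move to (3,4). |black|=6
Step 11: on WHITE (3,4): turn R to N, flip to black, move to (2,4). |black|=7
Step 12: on WHITE (2,4): turn R to E, flip to black, move to (2,5). |black|=8
Step 13: on WHITE (2,5): turn R to S, flip to black, move to (3,5). |black|=9
Step 14: on WHITE (3,5): turn R to W, flip to black, move to (3,4). |black|=10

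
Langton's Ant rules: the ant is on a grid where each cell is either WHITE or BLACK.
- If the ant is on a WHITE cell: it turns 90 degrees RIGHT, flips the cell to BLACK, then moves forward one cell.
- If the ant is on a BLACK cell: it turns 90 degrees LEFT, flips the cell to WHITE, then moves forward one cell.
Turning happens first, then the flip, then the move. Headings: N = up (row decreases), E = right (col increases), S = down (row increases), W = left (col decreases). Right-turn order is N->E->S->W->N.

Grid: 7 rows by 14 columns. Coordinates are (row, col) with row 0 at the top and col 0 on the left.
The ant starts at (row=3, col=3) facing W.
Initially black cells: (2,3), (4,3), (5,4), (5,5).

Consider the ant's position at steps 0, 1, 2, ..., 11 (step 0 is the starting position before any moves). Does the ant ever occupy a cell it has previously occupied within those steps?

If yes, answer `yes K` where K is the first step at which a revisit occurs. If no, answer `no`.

Step 1: on WHITE (3,3): turn R to N, flip to black, move to (2,3). |black|=5 — new cell
Step 2: on BLACK (2,3): turn L to W, flip to white, move to (2,2). |black|=4 — new cell
Step 3: on WHITE (2,2): turn R to N, flip to black, move to (1,2). |black|=5 — new cell
Step 4: on WHITE (1,2): turn R to E, flip to black, move to (1,3). |black|=6 — new cell
Step 5: on WHITE (1,3): turn R to S, flip to black, move to (2,3). |black|=7 — REVISIT

Answer: yes 5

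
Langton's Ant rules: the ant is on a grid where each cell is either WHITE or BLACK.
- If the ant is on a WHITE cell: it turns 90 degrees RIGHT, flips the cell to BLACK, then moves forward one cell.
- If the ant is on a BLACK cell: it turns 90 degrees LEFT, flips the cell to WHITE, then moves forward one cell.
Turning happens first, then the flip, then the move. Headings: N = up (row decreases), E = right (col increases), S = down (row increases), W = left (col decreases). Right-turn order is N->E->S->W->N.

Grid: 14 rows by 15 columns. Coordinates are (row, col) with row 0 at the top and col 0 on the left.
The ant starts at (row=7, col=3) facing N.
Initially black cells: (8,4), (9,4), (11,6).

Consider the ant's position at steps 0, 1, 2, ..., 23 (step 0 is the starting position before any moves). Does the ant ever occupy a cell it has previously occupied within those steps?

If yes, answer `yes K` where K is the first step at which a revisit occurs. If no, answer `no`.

Answer: yes 9

Derivation:
Step 1: on WHITE (7,3): turn R to E, flip to black, move to (7,4). |black|=4 — new cell
Step 2: on WHITE (7,4): turn R to S, flip to black, move to (8,4). |black|=5 — new cell
Step 3: on BLACK (8,4): turn L to E, flip to white, move to (8,5). |black|=4 — new cell
Step 4: on WHITE (8,5): turn R to S, flip to black, move to (9,5). |black|=5 — new cell
Step 5: on WHITE (9,5): turn R to W, flip to black, move to (9,4). |black|=6 — new cell
Step 6: on BLACK (9,4): turn L to S, flip to white, move to (10,4). |black|=5 — new cell
Step 7: on WHITE (10,4): turn R to W, flip to black, move to (10,3). |black|=6 — new cell
Step 8: on WHITE (10,3): turn R to N, flip to black, move to (9,3). |black|=7 — new cell
Step 9: on WHITE (9,3): turn R to E, flip to black, move to (9,4). |black|=8 — REVISIT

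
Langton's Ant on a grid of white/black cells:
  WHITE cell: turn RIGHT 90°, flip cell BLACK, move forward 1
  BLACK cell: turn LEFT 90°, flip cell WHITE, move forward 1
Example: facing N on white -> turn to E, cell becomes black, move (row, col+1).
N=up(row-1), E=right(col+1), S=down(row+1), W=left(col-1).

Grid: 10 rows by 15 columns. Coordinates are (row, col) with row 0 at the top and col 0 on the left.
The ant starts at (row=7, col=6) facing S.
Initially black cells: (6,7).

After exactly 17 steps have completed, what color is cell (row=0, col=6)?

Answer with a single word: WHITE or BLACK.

Answer: WHITE

Derivation:
Step 1: on WHITE (7,6): turn R to W, flip to black, move to (7,5). |black|=2
Step 2: on WHITE (7,5): turn R to N, flip to black, move to (6,5). |black|=3
Step 3: on WHITE (6,5): turn R to E, flip to black, move to (6,6). |black|=4
Step 4: on WHITE (6,6): turn R to S, flip to black, move to (7,6). |black|=5
Step 5: on BLACK (7,6): turn L to E, flip to white, move to (7,7). |black|=4
Step 6: on WHITE (7,7): turn R to S, flip to black, move to (8,7). |black|=5
Step 7: on WHITE (8,7): turn R to W, flip to black, move to (8,6). |black|=6
Step 8: on WHITE (8,6): turn R to N, flip to black, move to (7,6). |black|=7
Step 9: on WHITE (7,6): turn R to E, flip to black, move to (7,7). |black|=8
Step 10: on BLACK (7,7): turn L to N, flip to white, move to (6,7). |black|=7
Step 11: on BLACK (6,7): turn L to W, flip to white, move to (6,6). |black|=6
Step 12: on BLACK (6,6): turn L to S, flip to white, move to (7,6). |black|=5
Step 13: on BLACK (7,6): turn L to E, flip to white, move to (7,7). |black|=4
Step 14: on WHITE (7,7): turn R to S, flip to black, move to (8,7). |black|=5
Step 15: on BLACK (8,7): turn L to E, flip to white, move to (8,8). |black|=4
Step 16: on WHITE (8,8): turn R to S, flip to black, move to (9,8). |black|=5
Step 17: on WHITE (9,8): turn R to W, flip to black, move to (9,7). |black|=6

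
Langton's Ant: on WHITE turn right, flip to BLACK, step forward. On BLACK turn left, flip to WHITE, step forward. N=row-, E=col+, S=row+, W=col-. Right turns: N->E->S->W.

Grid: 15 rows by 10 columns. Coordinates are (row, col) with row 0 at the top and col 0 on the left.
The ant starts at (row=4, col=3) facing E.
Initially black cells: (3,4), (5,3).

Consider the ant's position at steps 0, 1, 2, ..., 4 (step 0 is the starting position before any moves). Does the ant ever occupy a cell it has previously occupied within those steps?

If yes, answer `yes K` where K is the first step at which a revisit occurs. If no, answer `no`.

Answer: no

Derivation:
Step 1: on WHITE (4,3): turn R to S, flip to black, move to (5,3). |black|=3 — new cell
Step 2: on BLACK (5,3): turn L to E, flip to white, move to (5,4). |black|=2 — new cell
Step 3: on WHITE (5,4): turn R to S, flip to black, move to (6,4). |black|=3 — new cell
Step 4: on WHITE (6,4): turn R to W, flip to black, move to (6,3). |black|=4 — new cell
No revisit within 4 steps.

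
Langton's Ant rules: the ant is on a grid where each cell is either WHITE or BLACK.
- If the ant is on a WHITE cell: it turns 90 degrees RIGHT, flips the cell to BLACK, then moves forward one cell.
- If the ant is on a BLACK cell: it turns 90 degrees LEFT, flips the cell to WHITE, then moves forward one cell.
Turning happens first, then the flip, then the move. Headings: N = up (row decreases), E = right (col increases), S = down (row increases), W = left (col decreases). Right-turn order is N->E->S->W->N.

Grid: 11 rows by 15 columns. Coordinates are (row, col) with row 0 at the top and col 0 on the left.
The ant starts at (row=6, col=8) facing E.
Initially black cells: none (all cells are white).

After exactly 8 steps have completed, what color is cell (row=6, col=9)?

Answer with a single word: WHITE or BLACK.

Step 1: on WHITE (6,8): turn R to S, flip to black, move to (7,8). |black|=1
Step 2: on WHITE (7,8): turn R to W, flip to black, move to (7,7). |black|=2
Step 3: on WHITE (7,7): turn R to N, flip to black, move to (6,7). |black|=3
Step 4: on WHITE (6,7): turn R to E, flip to black, move to (6,8). |black|=4
Step 5: on BLACK (6,8): turn L to N, flip to white, move to (5,8). |black|=3
Step 6: on WHITE (5,8): turn R to E, flip to black, move to (5,9). |black|=4
Step 7: on WHITE (5,9): turn R to S, flip to black, move to (6,9). |black|=5
Step 8: on WHITE (6,9): turn R to W, flip to black, move to (6,8). |black|=6

Answer: BLACK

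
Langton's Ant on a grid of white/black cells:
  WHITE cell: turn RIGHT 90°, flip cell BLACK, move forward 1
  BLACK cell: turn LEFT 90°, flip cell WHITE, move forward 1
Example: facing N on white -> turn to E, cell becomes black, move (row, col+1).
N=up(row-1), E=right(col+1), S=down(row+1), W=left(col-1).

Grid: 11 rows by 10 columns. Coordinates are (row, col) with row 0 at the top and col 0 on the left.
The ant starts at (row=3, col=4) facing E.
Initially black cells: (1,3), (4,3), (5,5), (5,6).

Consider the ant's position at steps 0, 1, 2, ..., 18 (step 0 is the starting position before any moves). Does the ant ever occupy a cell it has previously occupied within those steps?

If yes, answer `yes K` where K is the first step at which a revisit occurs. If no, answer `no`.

Answer: yes 6

Derivation:
Step 1: on WHITE (3,4): turn R to S, flip to black, move to (4,4). |black|=5 — new cell
Step 2: on WHITE (4,4): turn R to W, flip to black, move to (4,3). |black|=6 — new cell
Step 3: on BLACK (4,3): turn L to S, flip to white, move to (5,3). |black|=5 — new cell
Step 4: on WHITE (5,3): turn R to W, flip to black, move to (5,2). |black|=6 — new cell
Step 5: on WHITE (5,2): turn R to N, flip to black, move to (4,2). |black|=7 — new cell
Step 6: on WHITE (4,2): turn R to E, flip to black, move to (4,3). |black|=8 — REVISIT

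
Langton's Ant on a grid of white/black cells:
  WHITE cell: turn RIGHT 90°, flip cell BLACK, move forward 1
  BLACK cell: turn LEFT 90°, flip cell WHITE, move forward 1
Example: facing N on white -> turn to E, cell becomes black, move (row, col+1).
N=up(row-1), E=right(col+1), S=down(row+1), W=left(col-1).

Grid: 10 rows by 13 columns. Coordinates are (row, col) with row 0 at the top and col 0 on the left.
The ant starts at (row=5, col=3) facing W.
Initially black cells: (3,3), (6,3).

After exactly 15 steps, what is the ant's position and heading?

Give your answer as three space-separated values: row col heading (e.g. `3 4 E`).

Step 1: on WHITE (5,3): turn R to N, flip to black, move to (4,3). |black|=3
Step 2: on WHITE (4,3): turn R to E, flip to black, move to (4,4). |black|=4
Step 3: on WHITE (4,4): turn R to S, flip to black, move to (5,4). |black|=5
Step 4: on WHITE (5,4): turn R to W, flip to black, move to (5,3). |black|=6
Step 5: on BLACK (5,3): turn L to S, flip to white, move to (6,3). |black|=5
Step 6: on BLACK (6,3): turn L to E, flip to white, move to (6,4). |black|=4
Step 7: on WHITE (6,4): turn R to S, flip to black, move to (7,4). |black|=5
Step 8: on WHITE (7,4): turn R to W, flip to black, move to (7,3). |black|=6
Step 9: on WHITE (7,3): turn R to N, flip to black, move to (6,3). |black|=7
Step 10: on WHITE (6,3): turn R to E, flip to black, move to (6,4). |black|=8
Step 11: on BLACK (6,4): turn L to N, flip to white, move to (5,4). |black|=7
Step 12: on BLACK (5,4): turn L to W, flip to white, move to (5,3). |black|=6
Step 13: on WHITE (5,3): turn R to N, flip to black, move to (4,3). |black|=7
Step 14: on BLACK (4,3): turn L to W, flip to white, move to (4,2). |black|=6
Step 15: on WHITE (4,2): turn R to N, flip to black, move to (3,2). |black|=7

Answer: 3 2 N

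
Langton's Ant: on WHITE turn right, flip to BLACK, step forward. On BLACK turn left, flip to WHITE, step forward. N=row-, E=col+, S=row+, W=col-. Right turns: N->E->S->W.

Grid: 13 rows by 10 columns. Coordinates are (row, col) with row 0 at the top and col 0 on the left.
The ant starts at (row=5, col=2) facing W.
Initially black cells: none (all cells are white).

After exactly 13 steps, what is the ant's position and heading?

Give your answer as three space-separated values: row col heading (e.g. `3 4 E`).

Answer: 6 2 N

Derivation:
Step 1: on WHITE (5,2): turn R to N, flip to black, move to (4,2). |black|=1
Step 2: on WHITE (4,2): turn R to E, flip to black, move to (4,3). |black|=2
Step 3: on WHITE (4,3): turn R to S, flip to black, move to (5,3). |black|=3
Step 4: on WHITE (5,3): turn R to W, flip to black, move to (5,2). |black|=4
Step 5: on BLACK (5,2): turn L to S, flip to white, move to (6,2). |black|=3
Step 6: on WHITE (6,2): turn R to W, flip to black, move to (6,1). |black|=4
Step 7: on WHITE (6,1): turn R to N, flip to black, move to (5,1). |black|=5
Step 8: on WHITE (5,1): turn R to E, flip to black, move to (5,2). |black|=6
Step 9: on WHITE (5,2): turn R to S, flip to black, move to (6,2). |black|=7
Step 10: on BLACK (6,2): turn L to E, flip to white, move to (6,3). |black|=6
Step 11: on WHITE (6,3): turn R to S, flip to black, move to (7,3). |black|=7
Step 12: on WHITE (7,3): turn R to W, flip to black, move to (7,2). |black|=8
Step 13: on WHITE (7,2): turn R to N, flip to black, move to (6,2). |black|=9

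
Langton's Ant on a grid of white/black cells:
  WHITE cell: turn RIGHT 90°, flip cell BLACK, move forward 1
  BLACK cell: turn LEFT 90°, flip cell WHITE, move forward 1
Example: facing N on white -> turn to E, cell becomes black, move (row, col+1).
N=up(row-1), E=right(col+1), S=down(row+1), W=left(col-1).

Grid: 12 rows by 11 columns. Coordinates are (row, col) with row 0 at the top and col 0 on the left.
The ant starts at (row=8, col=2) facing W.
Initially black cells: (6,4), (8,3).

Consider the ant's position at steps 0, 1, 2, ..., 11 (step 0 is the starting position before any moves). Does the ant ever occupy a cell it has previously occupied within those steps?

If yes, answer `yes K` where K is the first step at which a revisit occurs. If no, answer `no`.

Answer: yes 7

Derivation:
Step 1: on WHITE (8,2): turn R to N, flip to black, move to (7,2). |black|=3 — new cell
Step 2: on WHITE (7,2): turn R to E, flip to black, move to (7,3). |black|=4 — new cell
Step 3: on WHITE (7,3): turn R to S, flip to black, move to (8,3). |black|=5 — new cell
Step 4: on BLACK (8,3): turn L to E, flip to white, move to (8,4). |black|=4 — new cell
Step 5: on WHITE (8,4): turn R to S, flip to black, move to (9,4). |black|=5 — new cell
Step 6: on WHITE (9,4): turn R to W, flip to black, move to (9,3). |black|=6 — new cell
Step 7: on WHITE (9,3): turn R to N, flip to black, move to (8,3). |black|=7 — REVISIT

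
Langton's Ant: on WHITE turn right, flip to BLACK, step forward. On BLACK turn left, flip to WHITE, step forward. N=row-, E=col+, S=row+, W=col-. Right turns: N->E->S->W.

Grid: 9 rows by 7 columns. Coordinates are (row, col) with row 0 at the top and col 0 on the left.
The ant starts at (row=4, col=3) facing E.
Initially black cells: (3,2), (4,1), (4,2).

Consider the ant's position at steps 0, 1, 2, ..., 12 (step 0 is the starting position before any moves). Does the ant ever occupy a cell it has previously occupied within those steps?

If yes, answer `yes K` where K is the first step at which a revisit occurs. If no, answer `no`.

Answer: yes 8

Derivation:
Step 1: on WHITE (4,3): turn R to S, flip to black, move to (5,3). |black|=4 — new cell
Step 2: on WHITE (5,3): turn R to W, flip to black, move to (5,2). |black|=5 — new cell
Step 3: on WHITE (5,2): turn R to N, flip to black, move to (4,2). |black|=6 — new cell
Step 4: on BLACK (4,2): turn L to W, flip to white, move to (4,1). |black|=5 — new cell
Step 5: on BLACK (4,1): turn L to S, flip to white, move to (5,1). |black|=4 — new cell
Step 6: on WHITE (5,1): turn R to W, flip to black, move to (5,0). |black|=5 — new cell
Step 7: on WHITE (5,0): turn R to N, flip to black, move to (4,0). |black|=6 — new cell
Step 8: on WHITE (4,0): turn R to E, flip to black, move to (4,1). |black|=7 — REVISIT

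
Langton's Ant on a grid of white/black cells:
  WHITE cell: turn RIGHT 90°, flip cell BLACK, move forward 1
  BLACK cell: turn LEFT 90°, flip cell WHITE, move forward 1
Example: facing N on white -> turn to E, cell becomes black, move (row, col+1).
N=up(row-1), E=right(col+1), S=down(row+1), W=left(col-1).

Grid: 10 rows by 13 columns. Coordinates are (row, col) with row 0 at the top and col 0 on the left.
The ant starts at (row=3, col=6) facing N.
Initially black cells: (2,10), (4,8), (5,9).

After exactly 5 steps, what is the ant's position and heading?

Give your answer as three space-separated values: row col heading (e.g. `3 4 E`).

Answer: 3 5 W

Derivation:
Step 1: on WHITE (3,6): turn R to E, flip to black, move to (3,7). |black|=4
Step 2: on WHITE (3,7): turn R to S, flip to black, move to (4,7). |black|=5
Step 3: on WHITE (4,7): turn R to W, flip to black, move to (4,6). |black|=6
Step 4: on WHITE (4,6): turn R to N, flip to black, move to (3,6). |black|=7
Step 5: on BLACK (3,6): turn L to W, flip to white, move to (3,5). |black|=6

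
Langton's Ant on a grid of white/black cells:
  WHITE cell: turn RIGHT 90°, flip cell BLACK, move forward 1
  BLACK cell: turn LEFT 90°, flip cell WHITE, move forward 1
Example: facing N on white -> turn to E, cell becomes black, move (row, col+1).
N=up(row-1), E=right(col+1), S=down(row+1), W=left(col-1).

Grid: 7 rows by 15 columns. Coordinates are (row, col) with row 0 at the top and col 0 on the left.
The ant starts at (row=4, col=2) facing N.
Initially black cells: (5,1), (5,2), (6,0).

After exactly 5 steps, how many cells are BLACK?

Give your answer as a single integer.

Answer: 6

Derivation:
Step 1: on WHITE (4,2): turn R to E, flip to black, move to (4,3). |black|=4
Step 2: on WHITE (4,3): turn R to S, flip to black, move to (5,3). |black|=5
Step 3: on WHITE (5,3): turn R to W, flip to black, move to (5,2). |black|=6
Step 4: on BLACK (5,2): turn L to S, flip to white, move to (6,2). |black|=5
Step 5: on WHITE (6,2): turn R to W, flip to black, move to (6,1). |black|=6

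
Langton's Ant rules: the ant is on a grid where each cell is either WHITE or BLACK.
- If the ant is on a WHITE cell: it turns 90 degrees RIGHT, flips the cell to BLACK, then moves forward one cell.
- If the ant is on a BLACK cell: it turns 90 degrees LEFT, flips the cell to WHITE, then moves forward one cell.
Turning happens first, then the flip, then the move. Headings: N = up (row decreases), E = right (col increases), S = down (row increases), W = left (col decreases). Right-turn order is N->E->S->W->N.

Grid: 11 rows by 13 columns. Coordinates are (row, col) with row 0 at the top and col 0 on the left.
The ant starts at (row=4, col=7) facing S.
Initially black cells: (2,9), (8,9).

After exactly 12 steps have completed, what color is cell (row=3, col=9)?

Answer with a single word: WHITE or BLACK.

Answer: BLACK

Derivation:
Step 1: on WHITE (4,7): turn R to W, flip to black, move to (4,6). |black|=3
Step 2: on WHITE (4,6): turn R to N, flip to black, move to (3,6). |black|=4
Step 3: on WHITE (3,6): turn R to E, flip to black, move to (3,7). |black|=5
Step 4: on WHITE (3,7): turn R to S, flip to black, move to (4,7). |black|=6
Step 5: on BLACK (4,7): turn L to E, flip to white, move to (4,8). |black|=5
Step 6: on WHITE (4,8): turn R to S, flip to black, move to (5,8). |black|=6
Step 7: on WHITE (5,8): turn R to W, flip to black, move to (5,7). |black|=7
Step 8: on WHITE (5,7): turn R to N, flip to black, move to (4,7). |black|=8
Step 9: on WHITE (4,7): turn R to E, flip to black, move to (4,8). |black|=9
Step 10: on BLACK (4,8): turn L to N, flip to white, move to (3,8). |black|=8
Step 11: on WHITE (3,8): turn R to E, flip to black, move to (3,9). |black|=9
Step 12: on WHITE (3,9): turn R to S, flip to black, move to (4,9). |black|=10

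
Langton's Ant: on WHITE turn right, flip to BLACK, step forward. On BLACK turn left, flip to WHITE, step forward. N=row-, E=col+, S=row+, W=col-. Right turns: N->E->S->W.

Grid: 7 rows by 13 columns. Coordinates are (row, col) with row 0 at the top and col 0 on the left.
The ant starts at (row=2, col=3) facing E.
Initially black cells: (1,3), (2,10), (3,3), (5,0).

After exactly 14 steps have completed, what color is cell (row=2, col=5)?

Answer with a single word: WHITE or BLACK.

Step 1: on WHITE (2,3): turn R to S, flip to black, move to (3,3). |black|=5
Step 2: on BLACK (3,3): turn L to E, flip to white, move to (3,4). |black|=4
Step 3: on WHITE (3,4): turn R to S, flip to black, move to (4,4). |black|=5
Step 4: on WHITE (4,4): turn R to W, flip to black, move to (4,3). |black|=6
Step 5: on WHITE (4,3): turn R to N, flip to black, move to (3,3). |black|=7
Step 6: on WHITE (3,3): turn R to E, flip to black, move to (3,4). |black|=8
Step 7: on BLACK (3,4): turn L to N, flip to white, move to (2,4). |black|=7
Step 8: on WHITE (2,4): turn R to E, flip to black, move to (2,5). |black|=8
Step 9: on WHITE (2,5): turn R to S, flip to black, move to (3,5). |black|=9
Step 10: on WHITE (3,5): turn R to W, flip to black, move to (3,4). |black|=10
Step 11: on WHITE (3,4): turn R to N, flip to black, move to (2,4). |black|=11
Step 12: on BLACK (2,4): turn L to W, flip to white, move to (2,3). |black|=10
Step 13: on BLACK (2,3): turn L to S, flip to white, move to (3,3). |black|=9
Step 14: on BLACK (3,3): turn L to E, flip to white, move to (3,4). |black|=8

Answer: BLACK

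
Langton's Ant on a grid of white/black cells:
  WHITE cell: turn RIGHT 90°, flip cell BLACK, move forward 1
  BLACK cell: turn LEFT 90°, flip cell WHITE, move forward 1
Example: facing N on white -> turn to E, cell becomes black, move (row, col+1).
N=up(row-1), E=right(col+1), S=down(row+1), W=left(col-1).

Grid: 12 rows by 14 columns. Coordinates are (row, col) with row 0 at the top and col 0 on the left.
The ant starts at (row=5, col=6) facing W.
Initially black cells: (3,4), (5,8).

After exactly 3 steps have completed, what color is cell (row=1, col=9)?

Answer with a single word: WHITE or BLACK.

Answer: WHITE

Derivation:
Step 1: on WHITE (5,6): turn R to N, flip to black, move to (4,6). |black|=3
Step 2: on WHITE (4,6): turn R to E, flip to black, move to (4,7). |black|=4
Step 3: on WHITE (4,7): turn R to S, flip to black, move to (5,7). |black|=5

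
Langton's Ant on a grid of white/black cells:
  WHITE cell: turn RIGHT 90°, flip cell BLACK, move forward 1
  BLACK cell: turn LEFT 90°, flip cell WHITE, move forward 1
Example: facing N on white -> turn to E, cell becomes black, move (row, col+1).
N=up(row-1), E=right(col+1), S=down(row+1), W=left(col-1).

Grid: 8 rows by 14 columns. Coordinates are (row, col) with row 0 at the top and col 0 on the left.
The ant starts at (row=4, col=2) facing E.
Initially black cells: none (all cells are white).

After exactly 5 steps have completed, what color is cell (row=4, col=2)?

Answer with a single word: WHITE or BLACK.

Step 1: on WHITE (4,2): turn R to S, flip to black, move to (5,2). |black|=1
Step 2: on WHITE (5,2): turn R to W, flip to black, move to (5,1). |black|=2
Step 3: on WHITE (5,1): turn R to N, flip to black, move to (4,1). |black|=3
Step 4: on WHITE (4,1): turn R to E, flip to black, move to (4,2). |black|=4
Step 5: on BLACK (4,2): turn L to N, flip to white, move to (3,2). |black|=3

Answer: WHITE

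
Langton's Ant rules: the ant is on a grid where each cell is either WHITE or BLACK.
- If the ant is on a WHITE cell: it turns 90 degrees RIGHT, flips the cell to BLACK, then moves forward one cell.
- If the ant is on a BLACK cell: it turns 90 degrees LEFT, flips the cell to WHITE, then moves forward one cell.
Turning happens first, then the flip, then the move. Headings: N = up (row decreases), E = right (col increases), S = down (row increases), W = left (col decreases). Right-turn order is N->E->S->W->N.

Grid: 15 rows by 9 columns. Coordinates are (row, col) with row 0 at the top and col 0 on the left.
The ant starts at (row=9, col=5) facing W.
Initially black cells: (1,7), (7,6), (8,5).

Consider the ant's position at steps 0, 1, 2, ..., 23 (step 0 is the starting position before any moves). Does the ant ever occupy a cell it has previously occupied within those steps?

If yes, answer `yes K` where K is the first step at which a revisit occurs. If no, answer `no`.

Answer: yes 5

Derivation:
Step 1: on WHITE (9,5): turn R to N, flip to black, move to (8,5). |black|=4 — new cell
Step 2: on BLACK (8,5): turn L to W, flip to white, move to (8,4). |black|=3 — new cell
Step 3: on WHITE (8,4): turn R to N, flip to black, move to (7,4). |black|=4 — new cell
Step 4: on WHITE (7,4): turn R to E, flip to black, move to (7,5). |black|=5 — new cell
Step 5: on WHITE (7,5): turn R to S, flip to black, move to (8,5). |black|=6 — REVISIT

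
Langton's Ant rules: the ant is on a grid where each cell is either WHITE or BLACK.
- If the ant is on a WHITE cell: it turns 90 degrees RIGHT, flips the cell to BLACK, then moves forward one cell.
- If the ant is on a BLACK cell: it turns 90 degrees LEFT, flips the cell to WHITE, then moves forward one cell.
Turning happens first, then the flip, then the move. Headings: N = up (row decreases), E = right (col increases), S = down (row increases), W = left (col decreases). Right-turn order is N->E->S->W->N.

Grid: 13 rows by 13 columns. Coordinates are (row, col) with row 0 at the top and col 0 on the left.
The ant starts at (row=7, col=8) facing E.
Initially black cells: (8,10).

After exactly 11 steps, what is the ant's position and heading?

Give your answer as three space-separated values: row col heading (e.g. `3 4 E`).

Step 1: on WHITE (7,8): turn R to S, flip to black, move to (8,8). |black|=2
Step 2: on WHITE (8,8): turn R to W, flip to black, move to (8,7). |black|=3
Step 3: on WHITE (8,7): turn R to N, flip to black, move to (7,7). |black|=4
Step 4: on WHITE (7,7): turn R to E, flip to black, move to (7,8). |black|=5
Step 5: on BLACK (7,8): turn L to N, flip to white, move to (6,8). |black|=4
Step 6: on WHITE (6,8): turn R to E, flip to black, move to (6,9). |black|=5
Step 7: on WHITE (6,9): turn R to S, flip to black, move to (7,9). |black|=6
Step 8: on WHITE (7,9): turn R to W, flip to black, move to (7,8). |black|=7
Step 9: on WHITE (7,8): turn R to N, flip to black, move to (6,8). |black|=8
Step 10: on BLACK (6,8): turn L to W, flip to white, move to (6,7). |black|=7
Step 11: on WHITE (6,7): turn R to N, flip to black, move to (5,7). |black|=8

Answer: 5 7 N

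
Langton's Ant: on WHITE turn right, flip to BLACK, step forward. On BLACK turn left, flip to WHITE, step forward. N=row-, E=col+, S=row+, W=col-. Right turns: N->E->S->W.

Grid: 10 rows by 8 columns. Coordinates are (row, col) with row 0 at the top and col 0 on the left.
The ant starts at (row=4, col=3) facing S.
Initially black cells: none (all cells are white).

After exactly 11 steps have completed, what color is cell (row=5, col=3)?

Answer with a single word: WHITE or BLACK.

Answer: BLACK

Derivation:
Step 1: on WHITE (4,3): turn R to W, flip to black, move to (4,2). |black|=1
Step 2: on WHITE (4,2): turn R to N, flip to black, move to (3,2). |black|=2
Step 3: on WHITE (3,2): turn R to E, flip to black, move to (3,3). |black|=3
Step 4: on WHITE (3,3): turn R to S, flip to black, move to (4,3). |black|=4
Step 5: on BLACK (4,3): turn L to E, flip to white, move to (4,4). |black|=3
Step 6: on WHITE (4,4): turn R to S, flip to black, move to (5,4). |black|=4
Step 7: on WHITE (5,4): turn R to W, flip to black, move to (5,3). |black|=5
Step 8: on WHITE (5,3): turn R to N, flip to black, move to (4,3). |black|=6
Step 9: on WHITE (4,3): turn R to E, flip to black, move to (4,4). |black|=7
Step 10: on BLACK (4,4): turn L to N, flip to white, move to (3,4). |black|=6
Step 11: on WHITE (3,4): turn R to E, flip to black, move to (3,5). |black|=7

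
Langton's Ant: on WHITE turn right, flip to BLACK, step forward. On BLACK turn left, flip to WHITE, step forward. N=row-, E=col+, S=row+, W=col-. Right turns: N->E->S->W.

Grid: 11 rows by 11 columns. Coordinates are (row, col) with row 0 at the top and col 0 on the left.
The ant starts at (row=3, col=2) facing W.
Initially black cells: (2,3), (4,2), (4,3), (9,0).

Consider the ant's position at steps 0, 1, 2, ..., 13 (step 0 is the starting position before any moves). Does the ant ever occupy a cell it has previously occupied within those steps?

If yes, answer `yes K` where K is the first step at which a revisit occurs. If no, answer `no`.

Answer: yes 6

Derivation:
Step 1: on WHITE (3,2): turn R to N, flip to black, move to (2,2). |black|=5 — new cell
Step 2: on WHITE (2,2): turn R to E, flip to black, move to (2,3). |black|=6 — new cell
Step 3: on BLACK (2,3): turn L to N, flip to white, move to (1,3). |black|=5 — new cell
Step 4: on WHITE (1,3): turn R to E, flip to black, move to (1,4). |black|=6 — new cell
Step 5: on WHITE (1,4): turn R to S, flip to black, move to (2,4). |black|=7 — new cell
Step 6: on WHITE (2,4): turn R to W, flip to black, move to (2,3). |black|=8 — REVISIT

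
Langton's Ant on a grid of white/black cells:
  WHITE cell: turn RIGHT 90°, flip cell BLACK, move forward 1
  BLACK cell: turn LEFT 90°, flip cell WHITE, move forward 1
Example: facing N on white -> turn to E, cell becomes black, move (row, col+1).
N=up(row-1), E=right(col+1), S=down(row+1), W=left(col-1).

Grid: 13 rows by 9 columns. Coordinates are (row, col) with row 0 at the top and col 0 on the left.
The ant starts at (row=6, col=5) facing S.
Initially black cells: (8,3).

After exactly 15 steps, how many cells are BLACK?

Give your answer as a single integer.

Answer: 10

Derivation:
Step 1: on WHITE (6,5): turn R to W, flip to black, move to (6,4). |black|=2
Step 2: on WHITE (6,4): turn R to N, flip to black, move to (5,4). |black|=3
Step 3: on WHITE (5,4): turn R to E, flip to black, move to (5,5). |black|=4
Step 4: on WHITE (5,5): turn R to S, flip to black, move to (6,5). |black|=5
Step 5: on BLACK (6,5): turn L to E, flip to white, move to (6,6). |black|=4
Step 6: on WHITE (6,6): turn R to S, flip to black, move to (7,6). |black|=5
Step 7: on WHITE (7,6): turn R to W, flip to black, move to (7,5). |black|=6
Step 8: on WHITE (7,5): turn R to N, flip to black, move to (6,5). |black|=7
Step 9: on WHITE (6,5): turn R to E, flip to black, move to (6,6). |black|=8
Step 10: on BLACK (6,6): turn L to N, flip to white, move to (5,6). |black|=7
Step 11: on WHITE (5,6): turn R to E, flip to black, move to (5,7). |black|=8
Step 12: on WHITE (5,7): turn R to S, flip to black, move to (6,7). |black|=9
Step 13: on WHITE (6,7): turn R to W, flip to black, move to (6,6). |black|=10
Step 14: on WHITE (6,6): turn R to N, flip to black, move to (5,6). |black|=11
Step 15: on BLACK (5,6): turn L to W, flip to white, move to (5,5). |black|=10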